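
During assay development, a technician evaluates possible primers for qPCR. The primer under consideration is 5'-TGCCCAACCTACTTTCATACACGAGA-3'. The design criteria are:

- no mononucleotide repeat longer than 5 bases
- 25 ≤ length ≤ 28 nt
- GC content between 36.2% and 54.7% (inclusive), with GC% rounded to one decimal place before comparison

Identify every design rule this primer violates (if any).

Meets all criteria.

Base counts: A=8, T=6, G=3, C=9 (length 26).
homopolymer run: longest run = 3 ✓
length: length 26 ✓
GC content: GC 12/26 = 46.2% ✓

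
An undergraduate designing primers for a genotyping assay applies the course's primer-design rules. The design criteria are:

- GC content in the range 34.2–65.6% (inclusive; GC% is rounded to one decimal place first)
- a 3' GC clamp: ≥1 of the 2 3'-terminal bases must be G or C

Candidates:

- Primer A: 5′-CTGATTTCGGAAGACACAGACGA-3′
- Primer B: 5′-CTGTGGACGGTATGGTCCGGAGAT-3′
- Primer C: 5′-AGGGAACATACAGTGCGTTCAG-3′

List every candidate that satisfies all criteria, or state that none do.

Primer A (23 nt, A=8 T=4 G=6 C=5): GC 11/23 = 47.8% ✓; 3' end GA has 1 G/C ✓ — passes.
Primer B (24 nt, A=4 T=6 G=10 C=4): GC 14/24 = 58.3% ✓; 3' end AT has 0 G/C, need ≥1 ✗ — fails.
Primer C (22 nt, A=7 T=4 G=7 C=4): GC 11/22 = 50.0% ✓; 3' end AG has 1 G/C ✓ — passes.

Primer A and Primer C.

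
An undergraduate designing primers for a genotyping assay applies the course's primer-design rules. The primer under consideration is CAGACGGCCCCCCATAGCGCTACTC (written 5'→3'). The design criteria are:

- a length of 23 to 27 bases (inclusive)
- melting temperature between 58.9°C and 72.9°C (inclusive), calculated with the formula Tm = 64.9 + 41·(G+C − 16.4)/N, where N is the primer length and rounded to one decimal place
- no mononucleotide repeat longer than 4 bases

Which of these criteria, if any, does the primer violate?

Fails: homopolymer run.

Base counts: A=5, T=3, G=5, C=12 (length 25).
length: length 25 ✓
Tm: Tm = 64.9 + 41·(17 − 16.4)/25 = 65.9°C ✓
homopolymer run: longest run = 6, exceeds 4 ✗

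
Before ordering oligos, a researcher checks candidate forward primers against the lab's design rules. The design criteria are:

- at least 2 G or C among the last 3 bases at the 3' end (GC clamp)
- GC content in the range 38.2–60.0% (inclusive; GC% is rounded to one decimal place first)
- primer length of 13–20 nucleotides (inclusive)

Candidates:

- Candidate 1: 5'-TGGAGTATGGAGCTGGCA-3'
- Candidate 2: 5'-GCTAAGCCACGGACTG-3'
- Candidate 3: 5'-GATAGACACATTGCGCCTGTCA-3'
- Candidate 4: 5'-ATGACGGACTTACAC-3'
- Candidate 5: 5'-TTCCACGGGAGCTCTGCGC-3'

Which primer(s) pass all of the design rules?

Candidate 1 and Candidate 4.

Candidate 1 (18 nt, A=4 T=4 G=8 C=2): 3' end GCA has 2 G/C ✓; GC 10/18 = 55.6% ✓; length 18 ✓ — passes.
Candidate 2 (16 nt, A=4 T=2 G=5 C=5): 3' end CTG has 2 G/C ✓; GC 10/16 = 62.5%, outside 38.2–60.0% ✗; length 16 ✓ — fails.
Candidate 3 (22 nt, A=6 T=5 G=5 C=6): 3' end TCA has 1 G/C, need ≥2 ✗; GC 11/22 = 50.0% ✓; length 22, outside 13–20 ✗ — fails.
Candidate 4 (15 nt, A=5 T=3 G=3 C=4): 3' end CAC has 2 G/C ✓; GC 7/15 = 46.7% ✓; length 15 ✓ — passes.
Candidate 5 (19 nt, A=2 T=4 G=6 C=7): 3' end CGC has 3 G/C ✓; GC 13/19 = 68.4%, outside 38.2–60.0% ✗; length 19 ✓ — fails.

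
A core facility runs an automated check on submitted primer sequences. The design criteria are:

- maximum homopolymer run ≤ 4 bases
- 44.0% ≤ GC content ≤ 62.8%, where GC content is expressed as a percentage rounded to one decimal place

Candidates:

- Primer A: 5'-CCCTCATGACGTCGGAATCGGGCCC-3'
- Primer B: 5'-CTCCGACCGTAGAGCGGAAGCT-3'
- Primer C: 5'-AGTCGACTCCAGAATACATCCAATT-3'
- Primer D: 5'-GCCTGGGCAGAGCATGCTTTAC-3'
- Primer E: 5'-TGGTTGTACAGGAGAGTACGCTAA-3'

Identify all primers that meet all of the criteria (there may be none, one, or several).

Primer D and Primer E.

Primer A (25 nt, A=4 T=4 G=7 C=10): longest run = 3 ✓; GC 17/25 = 68.0%, outside 44.0–62.8% ✗ — fails.
Primer B (22 nt, A=5 T=3 G=7 C=7): longest run = 2 ✓; GC 14/22 = 63.6%, outside 44.0–62.8% ✗ — fails.
Primer C (25 nt, A=9 T=6 G=3 C=7): longest run = 2 ✓; GC 10/25 = 40.0%, outside 44.0–62.8% ✗ — fails.
Primer D (22 nt, A=4 T=5 G=7 C=6): longest run = 3 ✓; GC 13/22 = 59.1% ✓ — passes.
Primer E (24 nt, A=7 T=6 G=8 C=3): longest run = 2 ✓; GC 11/24 = 45.8% ✓ — passes.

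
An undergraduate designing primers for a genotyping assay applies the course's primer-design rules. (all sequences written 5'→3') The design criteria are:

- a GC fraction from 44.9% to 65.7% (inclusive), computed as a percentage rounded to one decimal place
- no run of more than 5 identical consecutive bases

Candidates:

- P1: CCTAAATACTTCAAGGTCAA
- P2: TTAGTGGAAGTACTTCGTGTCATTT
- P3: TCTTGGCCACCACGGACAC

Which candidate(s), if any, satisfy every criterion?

P3 only.

P1 (20 nt, A=8 T=5 G=2 C=5): GC 7/20 = 35.0%, outside 44.9–65.7% ✗; longest run = 3 ✓ — fails.
P2 (25 nt, A=5 T=11 G=6 C=3): GC 9/25 = 36.0%, outside 44.9–65.7% ✗; longest run = 3 ✓ — fails.
P3 (19 nt, A=4 T=3 G=4 C=8): GC 12/19 = 63.2% ✓; longest run = 2 ✓ — passes.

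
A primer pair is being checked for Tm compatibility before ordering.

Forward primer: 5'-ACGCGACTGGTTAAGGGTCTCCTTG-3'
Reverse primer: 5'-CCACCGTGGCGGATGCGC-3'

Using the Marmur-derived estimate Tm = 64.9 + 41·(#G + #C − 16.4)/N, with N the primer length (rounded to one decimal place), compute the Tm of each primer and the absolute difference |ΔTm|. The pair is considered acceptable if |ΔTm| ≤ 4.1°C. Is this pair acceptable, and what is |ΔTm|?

Forward: G+C = 14, N = 25 → Tm = 64.9 + 41·(14 − 16.4)/25 = 61.0°C.
Reverse: G+C = 14, N = 18 → Tm = 64.9 + 41·(14 − 16.4)/18 = 59.4°C.
|ΔTm| = |61.0 − 59.4| = 1.6°C, ≤ 4.1°C.

|ΔTm| = 1.6°C; the pair is acceptable.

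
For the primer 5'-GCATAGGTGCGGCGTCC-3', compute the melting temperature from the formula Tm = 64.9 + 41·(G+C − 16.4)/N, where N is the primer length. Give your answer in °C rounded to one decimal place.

54.3°C

Base counts: A=2, T=3, G=7, C=5; G+C = 12, N = 17.
Tm = 64.9 + 41·(12 − 16.4)/17 = 64.9 + -180.40/17 = 54.3°C.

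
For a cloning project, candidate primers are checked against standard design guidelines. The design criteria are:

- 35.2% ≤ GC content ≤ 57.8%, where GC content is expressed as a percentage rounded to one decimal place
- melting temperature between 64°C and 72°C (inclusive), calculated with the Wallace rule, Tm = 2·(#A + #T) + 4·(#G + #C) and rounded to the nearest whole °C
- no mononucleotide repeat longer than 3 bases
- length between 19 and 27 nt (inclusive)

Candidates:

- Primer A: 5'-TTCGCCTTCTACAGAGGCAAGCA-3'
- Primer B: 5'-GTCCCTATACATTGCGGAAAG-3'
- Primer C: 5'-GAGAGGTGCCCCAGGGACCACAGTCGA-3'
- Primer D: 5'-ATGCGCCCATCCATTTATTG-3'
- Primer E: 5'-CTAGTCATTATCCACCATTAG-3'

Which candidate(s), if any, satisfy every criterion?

Primer A only.

Primer A (23 nt, A=6 T=5 G=5 C=7): GC 12/23 = 52.2% ✓; Tm = 2·11 + 4·12 = 70°C ✓; longest run = 2 ✓; length 23 ✓ — passes.
Primer B (21 nt, A=6 T=5 G=5 C=5): GC 10/21 = 47.6% ✓; Tm = 2·11 + 4·10 = 62°C, outside 64–72°C ✗; longest run = 3 ✓; length 21 ✓ — fails.
Primer C (27 nt, A=7 T=2 G=10 C=8): GC 18/27 = 66.7%, outside 35.2–57.8% ✗; Tm = 2·9 + 4·18 = 90°C, outside 64–72°C ✗; longest run = 4, exceeds 3 ✗; length 27 ✓ — fails.
Primer D (20 nt, A=4 T=7 G=3 C=6): GC 9/20 = 45.0% ✓; Tm = 2·11 + 4·9 = 58°C, outside 64–72°C ✗; longest run = 3 ✓; length 20 ✓ — fails.
Primer E (21 nt, A=6 T=7 G=2 C=6): GC 8/21 = 38.1% ✓; Tm = 2·13 + 4·8 = 58°C, outside 64–72°C ✗; longest run = 2 ✓; length 21 ✓ — fails.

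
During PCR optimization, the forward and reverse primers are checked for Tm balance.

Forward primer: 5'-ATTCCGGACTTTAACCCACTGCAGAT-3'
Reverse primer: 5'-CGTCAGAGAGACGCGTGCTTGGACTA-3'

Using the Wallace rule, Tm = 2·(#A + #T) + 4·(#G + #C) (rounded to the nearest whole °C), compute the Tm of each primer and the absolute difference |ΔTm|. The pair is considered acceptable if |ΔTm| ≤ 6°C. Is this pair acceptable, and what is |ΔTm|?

|ΔTm| = 6°C; the pair is acceptable.

Forward: A=7 T=7 G=4 C=8 → Tm = 2·14 + 4·12 = 76°C.
Reverse: A=6 T=5 G=9 C=6 → Tm = 2·11 + 4·15 = 82°C.
|ΔTm| = |76 − 82| = 6°C, ≤ 6°C.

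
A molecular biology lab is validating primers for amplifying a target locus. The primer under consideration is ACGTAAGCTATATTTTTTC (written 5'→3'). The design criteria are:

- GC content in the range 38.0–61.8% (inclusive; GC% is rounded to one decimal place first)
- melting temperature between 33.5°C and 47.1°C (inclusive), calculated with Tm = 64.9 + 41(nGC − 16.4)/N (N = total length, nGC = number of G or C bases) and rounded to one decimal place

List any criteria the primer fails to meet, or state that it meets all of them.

Fails: GC content.

Base counts: A=5, T=9, G=2, C=3 (length 19).
GC content: GC 5/19 = 26.3%, outside 38.0–61.8% ✗
Tm: Tm = 64.9 + 41·(5 − 16.4)/19 = 40.3°C ✓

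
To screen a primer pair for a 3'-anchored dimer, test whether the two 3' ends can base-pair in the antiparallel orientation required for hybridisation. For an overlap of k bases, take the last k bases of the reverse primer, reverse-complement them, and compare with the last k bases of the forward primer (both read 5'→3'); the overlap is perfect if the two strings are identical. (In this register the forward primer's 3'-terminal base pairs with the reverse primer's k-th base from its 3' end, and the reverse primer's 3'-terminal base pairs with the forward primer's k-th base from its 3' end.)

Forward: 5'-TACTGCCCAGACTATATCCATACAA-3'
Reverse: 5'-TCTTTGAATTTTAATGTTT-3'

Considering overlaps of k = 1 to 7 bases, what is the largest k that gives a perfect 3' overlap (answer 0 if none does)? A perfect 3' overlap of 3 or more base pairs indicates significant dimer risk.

Longest perfect overlap: 2 complementary base pairs; below the dimer-risk threshold (threshold 3).

Last 7 bases (5'→3') — forward …CATACAA, reverse …AATGTTT.
Reverse complement of the reverse primer's last 7 bases: AAACATT; its first k bases are the reverse complement of the reverse primer's last k bases, so a perfect k-base overlap needs the forward primer's last k bases to equal them.
Comparing (forward last k vs required): k=1: A vs A ✓; k=2: AA vs AA ✓; k=3: CAA vs AAA ✗; k=4: ACAA vs AAAC ✗; k=5: TACAA vs AAACA ✗; k=6: ATACAA vs AAACAT ✗; k=7: CATACAA vs AAACATT ✗.
Perfect overlaps at k = 1, 2; the largest is 2.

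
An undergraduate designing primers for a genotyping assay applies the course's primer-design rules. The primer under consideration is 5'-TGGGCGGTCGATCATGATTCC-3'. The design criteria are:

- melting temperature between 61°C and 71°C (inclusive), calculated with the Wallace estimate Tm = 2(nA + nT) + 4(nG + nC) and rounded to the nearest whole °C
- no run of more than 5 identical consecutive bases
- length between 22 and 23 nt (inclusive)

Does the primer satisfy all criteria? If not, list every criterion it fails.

Base counts: A=3, T=6, G=7, C=5 (length 21).
Tm: Tm = 2·9 + 4·12 = 66°C ✓
homopolymer run: longest run = 3 ✓
length: length 21, outside 22–23 ✗

Fails: length.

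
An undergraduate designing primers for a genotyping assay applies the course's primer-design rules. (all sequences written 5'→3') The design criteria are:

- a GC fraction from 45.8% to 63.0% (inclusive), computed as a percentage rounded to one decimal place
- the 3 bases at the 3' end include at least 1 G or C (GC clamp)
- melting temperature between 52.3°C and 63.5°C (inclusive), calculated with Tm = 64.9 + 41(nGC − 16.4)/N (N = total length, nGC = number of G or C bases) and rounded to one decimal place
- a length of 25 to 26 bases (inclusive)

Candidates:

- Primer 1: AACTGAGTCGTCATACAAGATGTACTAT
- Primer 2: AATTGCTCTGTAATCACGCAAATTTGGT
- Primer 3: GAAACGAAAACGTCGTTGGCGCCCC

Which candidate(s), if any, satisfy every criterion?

Primer 3 only.

Primer 1 (28 nt, A=10 T=8 G=5 C=5): GC 10/28 = 35.7%, outside 45.8–63.0% ✗; 3' end TAT has 0 G/C, need ≥1 ✗; Tm = 64.9 + 41·(10 − 16.4)/28 = 55.5°C ✓; length 28, outside 25–26 ✗ — fails.
Primer 2 (28 nt, A=8 T=10 G=5 C=5): GC 10/28 = 35.7%, outside 45.8–63.0% ✗; 3' end GGT has 2 G/C ✓; Tm = 64.9 + 41·(10 − 16.4)/28 = 55.5°C ✓; length 28, outside 25–26 ✗ — fails.
Primer 3 (25 nt, A=7 T=3 G=7 C=8): GC 15/25 = 60.0% ✓; 3' end CCC has 3 G/C ✓; Tm = 64.9 + 41·(15 − 16.4)/25 = 62.6°C ✓; length 25 ✓ — passes.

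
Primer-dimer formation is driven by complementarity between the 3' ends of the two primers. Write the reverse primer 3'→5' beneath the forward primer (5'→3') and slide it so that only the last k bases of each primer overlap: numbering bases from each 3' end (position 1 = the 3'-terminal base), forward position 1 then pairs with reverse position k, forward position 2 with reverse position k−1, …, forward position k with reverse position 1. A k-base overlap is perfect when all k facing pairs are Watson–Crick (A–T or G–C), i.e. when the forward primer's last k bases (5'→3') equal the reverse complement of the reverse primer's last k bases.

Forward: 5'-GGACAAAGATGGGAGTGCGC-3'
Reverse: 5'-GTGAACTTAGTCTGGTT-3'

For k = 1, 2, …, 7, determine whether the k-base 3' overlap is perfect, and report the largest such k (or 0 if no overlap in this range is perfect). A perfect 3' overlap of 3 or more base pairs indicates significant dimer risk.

Last 7 bases (5'→3') — forward …AGTGCGC, reverse …TCTGGTT.
Reverse complement of the reverse primer's last 7 bases: AACCAGA; its first k bases are the reverse complement of the reverse primer's last k bases, so a perfect k-base overlap needs the forward primer's last k bases to equal them.
Comparing (forward last k vs required): k=1: C vs A ✗; k=2: GC vs AA ✗; k=3: CGC vs AAC ✗; k=4: GCGC vs AACC ✗; k=5: TGCGC vs AACCA ✗; k=6: GTGCGC vs AACCAG ✗; k=7: AGTGCGC vs AACCAGA ✗.
No overlap length from 1 to 7 is perfect, so the longest perfect 3' overlap is 0.

Longest perfect overlap: 0 complementary base pairs; below the dimer-risk threshold (threshold 3).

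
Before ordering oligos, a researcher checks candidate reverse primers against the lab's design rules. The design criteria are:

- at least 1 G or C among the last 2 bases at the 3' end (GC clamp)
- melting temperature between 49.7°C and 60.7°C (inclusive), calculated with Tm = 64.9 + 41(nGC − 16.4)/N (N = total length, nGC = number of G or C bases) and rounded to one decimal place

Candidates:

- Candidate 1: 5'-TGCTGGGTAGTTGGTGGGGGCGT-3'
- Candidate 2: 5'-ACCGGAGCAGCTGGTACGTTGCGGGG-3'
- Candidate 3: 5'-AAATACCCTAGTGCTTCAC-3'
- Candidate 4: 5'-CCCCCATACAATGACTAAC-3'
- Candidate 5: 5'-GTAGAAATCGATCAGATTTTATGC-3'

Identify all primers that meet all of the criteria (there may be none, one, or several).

Candidate 1 (23 nt, A=1 T=7 G=13 C=2): 3' end GT has 1 G/C ✓; Tm = 64.9 + 41·(15 − 16.4)/23 = 62.4°C, outside 49.7–60.7°C ✗ — fails.
Candidate 2 (26 nt, A=4 T=4 G=12 C=6): 3' end GG has 2 G/C ✓; Tm = 64.9 + 41·(18 − 16.4)/26 = 67.4°C, outside 49.7–60.7°C ✗ — fails.
Candidate 3 (19 nt, A=6 T=5 G=2 C=6): 3' end AC has 1 G/C ✓; Tm = 64.9 + 41·(8 − 16.4)/19 = 46.8°C, outside 49.7–60.7°C ✗ — fails.
Candidate 4 (19 nt, A=7 T=3 G=1 C=8): 3' end AC has 1 G/C ✓; Tm = 64.9 + 41·(9 − 16.4)/19 = 48.9°C, outside 49.7–60.7°C ✗ — fails.
Candidate 5 (24 nt, A=8 T=8 G=5 C=3): 3' end GC has 2 G/C ✓; Tm = 64.9 + 41·(8 − 16.4)/24 = 50.6°C ✓ — passes.

Candidate 5 only.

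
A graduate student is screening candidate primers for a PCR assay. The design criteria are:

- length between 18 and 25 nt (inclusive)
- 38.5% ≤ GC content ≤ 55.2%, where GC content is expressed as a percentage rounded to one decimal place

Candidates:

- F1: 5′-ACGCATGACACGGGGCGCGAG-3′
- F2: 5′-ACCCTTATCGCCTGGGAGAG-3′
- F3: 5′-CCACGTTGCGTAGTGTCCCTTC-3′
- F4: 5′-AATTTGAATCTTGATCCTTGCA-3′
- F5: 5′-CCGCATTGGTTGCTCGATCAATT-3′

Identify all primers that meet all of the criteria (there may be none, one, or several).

F5 only.

F1 (21 nt, A=5 T=1 G=9 C=6): length 21 ✓; GC 15/21 = 71.4%, outside 38.5–55.2% ✗ — fails.
F2 (20 nt, A=4 T=4 G=6 C=6): length 20 ✓; GC 12/20 = 60.0%, outside 38.5–55.2% ✗ — fails.
F3 (22 nt, A=2 T=7 G=5 C=8): length 22 ✓; GC 13/22 = 59.1%, outside 38.5–55.2% ✗ — fails.
F4 (22 nt, A=6 T=9 G=3 C=4): length 22 ✓; GC 7/22 = 31.8%, outside 38.5–55.2% ✗ — fails.
F5 (23 nt, A=4 T=8 G=5 C=6): length 23 ✓; GC 11/23 = 47.8% ✓ — passes.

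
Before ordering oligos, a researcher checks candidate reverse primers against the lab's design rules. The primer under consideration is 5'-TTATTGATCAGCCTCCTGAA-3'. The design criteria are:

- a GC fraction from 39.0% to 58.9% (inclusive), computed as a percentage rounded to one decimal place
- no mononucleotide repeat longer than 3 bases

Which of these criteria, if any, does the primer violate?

Meets all criteria.

Base counts: A=5, T=7, G=3, C=5 (length 20).
GC content: GC 8/20 = 40.0% ✓
homopolymer run: longest run = 2 ✓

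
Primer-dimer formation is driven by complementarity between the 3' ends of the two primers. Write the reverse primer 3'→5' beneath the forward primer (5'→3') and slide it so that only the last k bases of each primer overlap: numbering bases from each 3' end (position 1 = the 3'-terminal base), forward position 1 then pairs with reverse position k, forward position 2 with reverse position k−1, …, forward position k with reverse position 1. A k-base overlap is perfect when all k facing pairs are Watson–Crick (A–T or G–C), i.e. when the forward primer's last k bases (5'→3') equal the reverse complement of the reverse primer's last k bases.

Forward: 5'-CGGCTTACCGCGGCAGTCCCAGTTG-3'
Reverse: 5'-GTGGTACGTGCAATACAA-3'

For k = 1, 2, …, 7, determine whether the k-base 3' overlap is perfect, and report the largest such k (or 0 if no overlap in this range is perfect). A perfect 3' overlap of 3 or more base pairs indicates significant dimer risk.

Last 7 bases (5'→3') — forward …CCAGTTG, reverse …AATACAA.
Reverse complement of the reverse primer's last 7 bases: TTGTATT; its first k bases are the reverse complement of the reverse primer's last k bases, so a perfect k-base overlap needs the forward primer's last k bases to equal them.
Comparing (forward last k vs required): k=1: G vs T ✗; k=2: TG vs TT ✗; k=3: TTG vs TTG ✓; k=4: GTTG vs TTGT ✗; k=5: AGTTG vs TTGTA ✗; k=6: CAGTTG vs TTGTAT ✗; k=7: CCAGTTG vs TTGTATT ✗.
Only k = 3 is perfect, so the longest perfect 3' overlap is 3.

Longest perfect overlap: 3 complementary base pairs; significant dimer risk (threshold 3).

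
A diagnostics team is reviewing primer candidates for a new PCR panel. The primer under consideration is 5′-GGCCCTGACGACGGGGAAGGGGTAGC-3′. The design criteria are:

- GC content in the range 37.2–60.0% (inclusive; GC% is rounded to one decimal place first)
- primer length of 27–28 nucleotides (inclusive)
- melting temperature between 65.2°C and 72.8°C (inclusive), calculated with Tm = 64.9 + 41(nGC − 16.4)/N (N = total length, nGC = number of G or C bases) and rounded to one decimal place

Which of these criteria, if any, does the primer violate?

Base counts: A=5, T=2, G=13, C=6 (length 26).
GC content: GC 19/26 = 73.1%, outside 37.2–60.0% ✗
length: length 26, outside 27–28 ✗
Tm: Tm = 64.9 + 41·(19 − 16.4)/26 = 69.0°C ✓

Fails: GC content, length.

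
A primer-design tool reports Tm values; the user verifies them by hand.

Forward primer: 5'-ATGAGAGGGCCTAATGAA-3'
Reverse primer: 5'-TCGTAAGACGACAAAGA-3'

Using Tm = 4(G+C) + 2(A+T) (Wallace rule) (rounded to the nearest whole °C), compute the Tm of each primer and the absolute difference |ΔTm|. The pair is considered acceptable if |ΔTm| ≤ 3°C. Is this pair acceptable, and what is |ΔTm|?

|ΔTm| = 4°C; the pair is not acceptable.

Forward: A=7 T=3 G=6 C=2 → Tm = 2·10 + 4·8 = 52°C.
Reverse: A=8 T=2 G=4 C=3 → Tm = 2·10 + 4·7 = 48°C.
|ΔTm| = |52 − 48| = 4°C, > 3°C.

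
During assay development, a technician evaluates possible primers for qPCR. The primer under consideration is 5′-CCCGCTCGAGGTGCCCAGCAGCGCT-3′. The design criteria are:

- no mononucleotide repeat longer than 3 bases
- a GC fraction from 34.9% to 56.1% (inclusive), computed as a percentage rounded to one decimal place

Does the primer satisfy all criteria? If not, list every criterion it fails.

Fails: GC content.

Base counts: A=3, T=3, G=8, C=11 (length 25).
homopolymer run: longest run = 3 ✓
GC content: GC 19/25 = 76.0%, outside 34.9–56.1% ✗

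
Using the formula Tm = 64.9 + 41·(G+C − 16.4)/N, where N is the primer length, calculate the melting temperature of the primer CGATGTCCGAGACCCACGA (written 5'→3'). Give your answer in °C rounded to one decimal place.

55.4°C

Base counts: A=5, T=2, G=5, C=7; G+C = 12, N = 19.
Tm = 64.9 + 41·(12 − 16.4)/19 = 64.9 + -180.40/19 = 55.4°C.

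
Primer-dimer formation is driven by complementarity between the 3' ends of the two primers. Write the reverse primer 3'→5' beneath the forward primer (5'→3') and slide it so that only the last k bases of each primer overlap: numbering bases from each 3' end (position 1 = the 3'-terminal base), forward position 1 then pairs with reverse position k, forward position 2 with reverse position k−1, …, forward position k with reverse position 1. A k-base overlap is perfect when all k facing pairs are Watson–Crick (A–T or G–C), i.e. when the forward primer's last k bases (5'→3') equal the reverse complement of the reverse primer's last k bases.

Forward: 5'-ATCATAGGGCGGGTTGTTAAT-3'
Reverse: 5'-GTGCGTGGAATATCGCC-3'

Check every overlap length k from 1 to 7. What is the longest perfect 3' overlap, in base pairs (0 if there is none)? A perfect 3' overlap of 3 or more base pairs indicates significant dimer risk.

Longest perfect overlap: 0 complementary base pairs; below the dimer-risk threshold (threshold 3).

Last 7 bases (5'→3') — forward …TGTTAAT, reverse …TATCGCC.
Reverse complement of the reverse primer's last 7 bases: GGCGATA; its first k bases are the reverse complement of the reverse primer's last k bases, so a perfect k-base overlap needs the forward primer's last k bases to equal them.
Comparing (forward last k vs required): k=1: T vs G ✗; k=2: AT vs GG ✗; k=3: AAT vs GGC ✗; k=4: TAAT vs GGCG ✗; k=5: TTAAT vs GGCGA ✗; k=6: GTTAAT vs GGCGAT ✗; k=7: TGTTAAT vs GGCGATA ✗.
No overlap length from 1 to 7 is perfect, so the longest perfect 3' overlap is 0.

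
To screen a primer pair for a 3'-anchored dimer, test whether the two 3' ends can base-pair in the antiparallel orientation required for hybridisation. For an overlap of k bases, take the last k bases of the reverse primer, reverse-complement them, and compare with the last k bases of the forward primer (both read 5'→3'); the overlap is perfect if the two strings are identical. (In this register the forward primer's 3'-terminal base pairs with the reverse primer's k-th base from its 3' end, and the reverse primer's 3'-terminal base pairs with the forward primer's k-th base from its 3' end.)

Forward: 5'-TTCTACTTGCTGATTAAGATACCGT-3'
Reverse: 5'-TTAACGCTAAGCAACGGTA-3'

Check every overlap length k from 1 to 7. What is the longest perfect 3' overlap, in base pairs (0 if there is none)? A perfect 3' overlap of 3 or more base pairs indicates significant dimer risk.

Last 7 bases (5'→3') — forward …ATACCGT, reverse …AACGGTA.
Reverse complement of the reverse primer's last 7 bases: TACCGTT; its first k bases are the reverse complement of the reverse primer's last k bases, so a perfect k-base overlap needs the forward primer's last k bases to equal them.
Comparing (forward last k vs required): k=1: T vs T ✓; k=2: GT vs TA ✗; k=3: CGT vs TAC ✗; k=4: CCGT vs TACC ✗; k=5: ACCGT vs TACCG ✗; k=6: TACCGT vs TACCGT ✓; k=7: ATACCGT vs TACCGTT ✗.
Perfect overlaps at k = 1, 6; the largest is 6.

Longest perfect overlap: 6 complementary base pairs; significant dimer risk (threshold 3).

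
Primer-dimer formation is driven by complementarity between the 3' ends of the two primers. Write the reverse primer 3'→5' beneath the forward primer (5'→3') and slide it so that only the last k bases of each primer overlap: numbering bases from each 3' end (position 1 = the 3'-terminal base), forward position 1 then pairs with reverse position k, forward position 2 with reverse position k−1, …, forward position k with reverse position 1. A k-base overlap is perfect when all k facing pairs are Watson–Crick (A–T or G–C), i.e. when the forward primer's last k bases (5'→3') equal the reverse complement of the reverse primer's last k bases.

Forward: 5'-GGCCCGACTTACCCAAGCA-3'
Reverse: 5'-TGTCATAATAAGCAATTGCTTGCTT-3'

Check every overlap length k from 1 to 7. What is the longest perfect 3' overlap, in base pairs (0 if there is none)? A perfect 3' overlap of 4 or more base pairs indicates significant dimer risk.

Last 7 bases (5'→3') — forward …CCAAGCA, reverse …CTTGCTT.
Reverse complement of the reverse primer's last 7 bases: AAGCAAG; its first k bases are the reverse complement of the reverse primer's last k bases, so a perfect k-base overlap needs the forward primer's last k bases to equal them.
Comparing (forward last k vs required): k=1: A vs A ✓; k=2: CA vs AA ✗; k=3: GCA vs AAG ✗; k=4: AGCA vs AAGC ✗; k=5: AAGCA vs AAGCA ✓; k=6: CAAGCA vs AAGCAA ✗; k=7: CCAAGCA vs AAGCAAG ✗.
Perfect overlaps at k = 1, 5; the largest is 5.

Longest perfect overlap: 5 complementary base pairs; significant dimer risk (threshold 4).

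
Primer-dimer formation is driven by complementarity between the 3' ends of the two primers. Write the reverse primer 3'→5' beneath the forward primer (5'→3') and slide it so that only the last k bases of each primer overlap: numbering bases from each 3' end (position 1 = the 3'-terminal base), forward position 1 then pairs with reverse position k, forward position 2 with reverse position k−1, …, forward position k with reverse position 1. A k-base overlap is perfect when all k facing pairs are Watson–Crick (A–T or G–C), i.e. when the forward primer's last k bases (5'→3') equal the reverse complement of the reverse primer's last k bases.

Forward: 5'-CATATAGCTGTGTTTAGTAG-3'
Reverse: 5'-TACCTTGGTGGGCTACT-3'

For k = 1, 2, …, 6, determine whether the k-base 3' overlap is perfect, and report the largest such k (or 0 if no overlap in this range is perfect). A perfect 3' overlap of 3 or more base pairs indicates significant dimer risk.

Last 6 bases (5'→3') — forward …TAGTAG, reverse …GCTACT.
Reverse complement of the reverse primer's last 6 bases: AGTAGC; its first k bases are the reverse complement of the reverse primer's last k bases, so a perfect k-base overlap needs the forward primer's last k bases to equal them.
Comparing (forward last k vs required): k=1: G vs A ✗; k=2: AG vs AG ✓; k=3: TAG vs AGT ✗; k=4: GTAG vs AGTA ✗; k=5: AGTAG vs AGTAG ✓; k=6: TAGTAG vs AGTAGC ✗.
Perfect overlaps at k = 2, 5; the largest is 5.

Longest perfect overlap: 5 complementary base pairs; significant dimer risk (threshold 3).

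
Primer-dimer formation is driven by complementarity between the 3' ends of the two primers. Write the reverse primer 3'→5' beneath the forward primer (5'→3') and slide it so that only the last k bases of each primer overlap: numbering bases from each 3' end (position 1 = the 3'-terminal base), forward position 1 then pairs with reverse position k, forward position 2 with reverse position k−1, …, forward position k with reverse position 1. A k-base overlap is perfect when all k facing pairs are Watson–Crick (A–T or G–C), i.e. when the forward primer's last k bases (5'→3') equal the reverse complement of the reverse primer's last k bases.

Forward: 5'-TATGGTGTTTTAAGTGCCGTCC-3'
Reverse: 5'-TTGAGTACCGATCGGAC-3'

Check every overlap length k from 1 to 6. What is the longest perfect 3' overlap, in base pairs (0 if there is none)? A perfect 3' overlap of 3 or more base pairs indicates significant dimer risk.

Longest perfect overlap: 4 complementary base pairs; significant dimer risk (threshold 3).

Last 6 bases (5'→3') — forward …CCGTCC, reverse …TCGGAC.
Reverse complement of the reverse primer's last 6 bases: GTCCGA; its first k bases are the reverse complement of the reverse primer's last k bases, so a perfect k-base overlap needs the forward primer's last k bases to equal them.
Comparing (forward last k vs required): k=1: C vs G ✗; k=2: CC vs GT ✗; k=3: TCC vs GTC ✗; k=4: GTCC vs GTCC ✓; k=5: CGTCC vs GTCCG ✗; k=6: CCGTCC vs GTCCGA ✗.
Only k = 4 is perfect, so the longest perfect 3' overlap is 4.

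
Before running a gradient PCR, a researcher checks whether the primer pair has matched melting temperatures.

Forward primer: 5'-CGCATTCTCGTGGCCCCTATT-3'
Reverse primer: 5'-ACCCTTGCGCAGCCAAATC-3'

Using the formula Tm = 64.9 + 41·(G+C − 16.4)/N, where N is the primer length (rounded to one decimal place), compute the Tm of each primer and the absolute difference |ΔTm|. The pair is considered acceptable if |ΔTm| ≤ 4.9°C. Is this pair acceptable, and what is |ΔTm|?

|ΔTm| = 3.1°C; the pair is acceptable.

Forward: G+C = 12, N = 21 → Tm = 64.9 + 41·(12 − 16.4)/21 = 56.3°C.
Reverse: G+C = 11, N = 19 → Tm = 64.9 + 41·(11 − 16.4)/19 = 53.2°C.
|ΔTm| = |56.3 − 53.2| = 3.1°C, ≤ 4.9°C.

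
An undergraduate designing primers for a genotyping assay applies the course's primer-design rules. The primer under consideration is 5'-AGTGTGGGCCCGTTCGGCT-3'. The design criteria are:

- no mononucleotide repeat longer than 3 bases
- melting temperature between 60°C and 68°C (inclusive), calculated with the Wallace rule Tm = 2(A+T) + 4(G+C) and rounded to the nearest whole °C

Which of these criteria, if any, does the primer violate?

Base counts: A=1, T=5, G=8, C=5 (length 19).
homopolymer run: longest run = 3 ✓
Tm: Tm = 2·6 + 4·13 = 64°C ✓

Meets all criteria.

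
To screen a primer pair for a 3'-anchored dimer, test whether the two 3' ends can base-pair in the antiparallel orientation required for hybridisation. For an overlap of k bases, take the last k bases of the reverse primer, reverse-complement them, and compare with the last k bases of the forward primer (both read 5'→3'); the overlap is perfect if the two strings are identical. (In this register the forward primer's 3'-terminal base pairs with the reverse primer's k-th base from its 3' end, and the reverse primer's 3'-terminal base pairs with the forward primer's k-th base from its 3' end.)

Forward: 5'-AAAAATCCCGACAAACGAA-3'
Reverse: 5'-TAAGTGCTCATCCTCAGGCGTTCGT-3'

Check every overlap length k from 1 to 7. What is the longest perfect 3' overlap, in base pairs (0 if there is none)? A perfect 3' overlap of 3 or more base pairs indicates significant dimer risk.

Last 7 bases (5'→3') — forward …AAACGAA, reverse …CGTTCGT.
Reverse complement of the reverse primer's last 7 bases: ACGAACG; its first k bases are the reverse complement of the reverse primer's last k bases, so a perfect k-base overlap needs the forward primer's last k bases to equal them.
Comparing (forward last k vs required): k=1: A vs A ✓; k=2: AA vs AC ✗; k=3: GAA vs ACG ✗; k=4: CGAA vs ACGA ✗; k=5: ACGAA vs ACGAA ✓; k=6: AACGAA vs ACGAAC ✗; k=7: AAACGAA vs ACGAACG ✗.
Perfect overlaps at k = 1, 5; the largest is 5.

Longest perfect overlap: 5 complementary base pairs; significant dimer risk (threshold 3).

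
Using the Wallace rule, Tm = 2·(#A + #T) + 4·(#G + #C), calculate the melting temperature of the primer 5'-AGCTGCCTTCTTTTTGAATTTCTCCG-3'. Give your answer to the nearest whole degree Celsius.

74°C

Base counts: A=3, T=12, G=4, C=7 (length 26).
Tm = 2·(3+12) + 4·(4+7) = 2·15 + 4·11 = 30 + 44 = 74°C.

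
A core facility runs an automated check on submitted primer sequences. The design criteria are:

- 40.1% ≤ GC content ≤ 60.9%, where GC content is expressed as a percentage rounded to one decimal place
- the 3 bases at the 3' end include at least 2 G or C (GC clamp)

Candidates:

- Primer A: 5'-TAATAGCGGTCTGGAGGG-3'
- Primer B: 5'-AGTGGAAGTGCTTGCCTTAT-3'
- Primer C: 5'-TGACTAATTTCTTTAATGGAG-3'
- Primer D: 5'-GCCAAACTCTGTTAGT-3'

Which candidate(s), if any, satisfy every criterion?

Primer A (18 nt, A=4 T=4 G=8 C=2): GC 10/18 = 55.6% ✓; 3' end GGG has 3 G/C ✓ — passes.
Primer B (20 nt, A=4 T=7 G=6 C=3): GC 9/20 = 45.0% ✓; 3' end TAT has 0 G/C, need ≥2 ✗ — fails.
Primer C (21 nt, A=6 T=9 G=4 C=2): GC 6/21 = 28.6%, outside 40.1–60.9% ✗; 3' end GAG has 2 G/C ✓ — fails.
Primer D (16 nt, A=4 T=5 G=3 C=4): GC 7/16 = 43.8% ✓; 3' end AGT has 1 G/C, need ≥2 ✗ — fails.

Primer A only.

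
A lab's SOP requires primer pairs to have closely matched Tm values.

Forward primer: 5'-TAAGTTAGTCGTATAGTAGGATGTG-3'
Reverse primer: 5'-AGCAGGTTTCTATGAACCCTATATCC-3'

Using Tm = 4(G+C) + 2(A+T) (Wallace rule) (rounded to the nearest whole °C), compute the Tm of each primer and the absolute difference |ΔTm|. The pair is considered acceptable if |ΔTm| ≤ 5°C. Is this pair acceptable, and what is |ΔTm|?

Forward: A=7 T=9 G=8 C=1 → Tm = 2·16 + 4·9 = 68°C.
Reverse: A=7 T=8 G=4 C=7 → Tm = 2·15 + 4·11 = 74°C.
|ΔTm| = |68 − 74| = 6°C, > 5°C.

|ΔTm| = 6°C; the pair is not acceptable.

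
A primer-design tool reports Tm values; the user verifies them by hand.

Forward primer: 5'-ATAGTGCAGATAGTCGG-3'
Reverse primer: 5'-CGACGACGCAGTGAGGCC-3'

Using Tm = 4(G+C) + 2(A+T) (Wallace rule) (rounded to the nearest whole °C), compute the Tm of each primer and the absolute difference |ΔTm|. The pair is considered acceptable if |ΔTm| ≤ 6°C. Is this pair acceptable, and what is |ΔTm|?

Forward: A=5 T=4 G=6 C=2 → Tm = 2·9 + 4·8 = 50°C.
Reverse: A=4 T=1 G=7 C=6 → Tm = 2·5 + 4·13 = 62°C.
|ΔTm| = |50 − 62| = 12°C, > 6°C.

|ΔTm| = 12°C; the pair is not acceptable.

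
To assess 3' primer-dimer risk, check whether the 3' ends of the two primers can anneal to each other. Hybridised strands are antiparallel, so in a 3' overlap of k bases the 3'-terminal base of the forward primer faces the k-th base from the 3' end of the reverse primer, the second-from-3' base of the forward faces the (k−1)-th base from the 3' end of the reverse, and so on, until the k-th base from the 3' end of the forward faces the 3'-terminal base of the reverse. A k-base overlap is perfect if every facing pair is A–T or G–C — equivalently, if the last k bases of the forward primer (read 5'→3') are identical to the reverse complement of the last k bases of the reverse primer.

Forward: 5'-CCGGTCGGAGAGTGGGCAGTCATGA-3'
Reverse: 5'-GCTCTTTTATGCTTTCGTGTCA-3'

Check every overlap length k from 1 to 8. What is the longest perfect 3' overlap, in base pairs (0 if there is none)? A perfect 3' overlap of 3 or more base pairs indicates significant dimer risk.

Longest perfect overlap: 3 complementary base pairs; significant dimer risk (threshold 3).

Last 8 bases (5'→3') — forward …AGTCATGA, reverse …TCGTGTCA.
Reverse complement of the reverse primer's last 8 bases: TGACACGA; its first k bases are the reverse complement of the reverse primer's last k bases, so a perfect k-base overlap needs the forward primer's last k bases to equal them.
Comparing (forward last k vs required): k=1: A vs T ✗; k=2: GA vs TG ✗; k=3: TGA vs TGA ✓; k=4: ATGA vs TGAC ✗; k=5: CATGA vs TGACA ✗; k=6: TCATGA vs TGACAC ✗; k=7: GTCATGA vs TGACACG ✗; k=8: AGTCATGA vs TGACACGA ✗.
Only k = 3 is perfect, so the longest perfect 3' overlap is 3.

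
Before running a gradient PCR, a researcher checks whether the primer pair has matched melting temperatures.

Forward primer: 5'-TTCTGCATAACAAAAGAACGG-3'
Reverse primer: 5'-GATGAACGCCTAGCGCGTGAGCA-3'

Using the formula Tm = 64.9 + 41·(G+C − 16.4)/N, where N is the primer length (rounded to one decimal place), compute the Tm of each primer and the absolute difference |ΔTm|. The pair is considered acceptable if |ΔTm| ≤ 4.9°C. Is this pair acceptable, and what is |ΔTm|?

Forward: G+C = 8, N = 21 → Tm = 64.9 + 41·(8 − 16.4)/21 = 48.5°C.
Reverse: G+C = 14, N = 23 → Tm = 64.9 + 41·(14 − 16.4)/23 = 60.6°C.
|ΔTm| = |48.5 − 60.6| = 12.1°C, > 4.9°C.

|ΔTm| = 12.1°C; the pair is not acceptable.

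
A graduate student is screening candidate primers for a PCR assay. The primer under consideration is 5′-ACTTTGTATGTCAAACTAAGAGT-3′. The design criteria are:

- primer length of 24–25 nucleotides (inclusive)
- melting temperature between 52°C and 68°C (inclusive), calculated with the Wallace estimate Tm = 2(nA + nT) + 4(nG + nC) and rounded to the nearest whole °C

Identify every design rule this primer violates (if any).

Base counts: A=8, T=8, G=4, C=3 (length 23).
length: length 23, outside 24–25 ✗
Tm: Tm = 2·16 + 4·7 = 60°C ✓

Fails: length.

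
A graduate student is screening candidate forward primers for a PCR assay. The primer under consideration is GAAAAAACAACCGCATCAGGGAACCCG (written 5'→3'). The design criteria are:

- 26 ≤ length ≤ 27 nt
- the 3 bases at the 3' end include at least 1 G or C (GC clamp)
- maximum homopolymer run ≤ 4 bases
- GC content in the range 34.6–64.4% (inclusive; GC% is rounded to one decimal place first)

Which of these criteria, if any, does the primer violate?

Base counts: A=12, T=1, G=6, C=8 (length 27).
length: length 27 ✓
GC clamp: 3' end CCG has 3 G/C ✓
homopolymer run: longest run = 6, exceeds 4 ✗
GC content: GC 14/27 = 51.9% ✓

Fails: homopolymer run.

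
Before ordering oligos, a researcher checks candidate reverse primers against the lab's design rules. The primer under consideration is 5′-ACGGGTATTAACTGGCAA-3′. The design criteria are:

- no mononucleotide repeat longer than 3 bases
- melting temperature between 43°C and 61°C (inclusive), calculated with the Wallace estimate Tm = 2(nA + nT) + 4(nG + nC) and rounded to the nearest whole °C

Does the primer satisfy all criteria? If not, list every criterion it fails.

Meets all criteria.

Base counts: A=6, T=4, G=5, C=3 (length 18).
homopolymer run: longest run = 3 ✓
Tm: Tm = 2·10 + 4·8 = 52°C ✓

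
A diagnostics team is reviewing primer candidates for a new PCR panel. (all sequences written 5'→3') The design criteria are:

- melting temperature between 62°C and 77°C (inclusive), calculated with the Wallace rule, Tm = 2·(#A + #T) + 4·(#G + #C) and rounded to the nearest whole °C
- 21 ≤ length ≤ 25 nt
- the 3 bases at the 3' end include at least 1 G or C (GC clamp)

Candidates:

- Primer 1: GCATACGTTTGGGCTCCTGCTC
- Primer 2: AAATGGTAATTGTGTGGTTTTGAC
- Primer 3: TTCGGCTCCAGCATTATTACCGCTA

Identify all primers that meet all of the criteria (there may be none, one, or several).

Primer 1 (22 nt, A=2 T=7 G=6 C=7): Tm = 2·9 + 4·13 = 70°C ✓; length 22 ✓; 3' end CTC has 2 G/C ✓ — passes.
Primer 2 (24 nt, A=6 T=10 G=7 C=1): Tm = 2·16 + 4·8 = 64°C ✓; length 24 ✓; 3' end GAC has 2 G/C ✓ — passes.
Primer 3 (25 nt, A=5 T=8 G=4 C=8): Tm = 2·13 + 4·12 = 74°C ✓; length 25 ✓; 3' end CTA has 1 G/C ✓ — passes.

Primer 1, Primer 2 and Primer 3.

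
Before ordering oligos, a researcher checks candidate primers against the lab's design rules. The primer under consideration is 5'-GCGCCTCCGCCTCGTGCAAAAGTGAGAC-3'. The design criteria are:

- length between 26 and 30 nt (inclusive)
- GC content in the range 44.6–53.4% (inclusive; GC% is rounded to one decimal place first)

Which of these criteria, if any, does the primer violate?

Fails: GC content.

Base counts: A=6, T=4, G=8, C=10 (length 28).
length: length 28 ✓
GC content: GC 18/28 = 64.3%, outside 44.6–53.4% ✗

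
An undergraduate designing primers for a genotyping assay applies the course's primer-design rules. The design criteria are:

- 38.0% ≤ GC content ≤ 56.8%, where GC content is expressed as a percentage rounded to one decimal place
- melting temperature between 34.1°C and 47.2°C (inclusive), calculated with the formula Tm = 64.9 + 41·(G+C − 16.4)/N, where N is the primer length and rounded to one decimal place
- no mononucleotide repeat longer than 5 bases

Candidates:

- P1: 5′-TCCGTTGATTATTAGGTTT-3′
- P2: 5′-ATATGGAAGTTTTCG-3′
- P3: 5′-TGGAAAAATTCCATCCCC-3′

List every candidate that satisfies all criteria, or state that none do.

P3 only.

P1 (19 nt, A=3 T=10 G=4 C=2): GC 6/19 = 31.6%, outside 38.0–56.8% ✗; Tm = 64.9 + 41·(6 − 16.4)/19 = 42.5°C ✓; longest run = 3 ✓ — fails.
P2 (15 nt, A=4 T=6 G=4 C=1): GC 5/15 = 33.3%, outside 38.0–56.8% ✗; Tm = 64.9 + 41·(5 − 16.4)/15 = 33.7°C, outside 34.1–47.2°C ✗; longest run = 4 ✓ — fails.
P3 (18 nt, A=6 T=4 G=2 C=6): GC 8/18 = 44.4% ✓; Tm = 64.9 + 41·(8 − 16.4)/18 = 45.8°C ✓; longest run = 5 ✓ — passes.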